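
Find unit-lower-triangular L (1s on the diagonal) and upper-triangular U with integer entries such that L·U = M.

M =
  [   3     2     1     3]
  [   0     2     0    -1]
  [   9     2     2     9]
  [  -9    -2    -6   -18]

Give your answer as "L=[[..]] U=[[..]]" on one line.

L=[[1,0,0,0],[0,1,0,0],[3,-2,1,0],[-3,2,3,1]] U=[[3,2,1,3],[0,2,0,-1],[0,0,-1,-2],[0,0,0,-1]]

  R1 -= 0·R0 → [0,2,0,-1]
  R2 -= 3·R0 → [0,-4,-1,0]
  R3 -= -3·R0 → [0,4,-3,-9]
  R2 -= -2·R1 → [0,0,-1,-2]
  R3 -= 2·R1 → [0,0,-3,-7]
  R3 -= 3·R2 → [0,0,0,-1]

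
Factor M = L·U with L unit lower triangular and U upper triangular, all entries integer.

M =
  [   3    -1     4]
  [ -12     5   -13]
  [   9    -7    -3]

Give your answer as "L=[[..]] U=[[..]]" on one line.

  row1 -= -4·row0 → [0,1,3]
  row2 -= 3·row0 → [0,-4,-15]
  row2 -= -4·row1 → [0,0,-3]

L=[[1,0,0],[-4,1,0],[3,-4,1]] U=[[3,-1,4],[0,1,3],[0,0,-3]]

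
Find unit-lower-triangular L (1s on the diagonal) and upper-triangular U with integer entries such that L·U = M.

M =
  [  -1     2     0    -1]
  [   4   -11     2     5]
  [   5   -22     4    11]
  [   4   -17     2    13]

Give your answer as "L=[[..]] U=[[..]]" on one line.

  R1 -= -4·R0 → [0,-3,2,1]
  R2 -= -5·R0 → [0,-12,4,6]
  R3 -= -4·R0 → [0,-9,2,9]
  R2 -= 4·R1 → [0,0,-4,2]
  R3 -= 3·R1 → [0,0,-4,6]
  R3 -= 1·R2 → [0,0,0,4]

L=[[1,0,0,0],[-4,1,0,0],[-5,4,1,0],[-4,3,1,1]] U=[[-1,2,0,-1],[0,-3,2,1],[0,0,-4,2],[0,0,0,4]]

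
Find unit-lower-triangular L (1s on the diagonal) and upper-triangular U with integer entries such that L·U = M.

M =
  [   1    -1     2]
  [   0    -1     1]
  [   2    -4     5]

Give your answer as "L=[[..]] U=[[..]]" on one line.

L=[[1,0,0],[0,1,0],[2,2,1]] U=[[1,-1,2],[0,-1,1],[0,0,-1]]

  r1 -= 0·r0 → [0,-1,1]
  r2 -= 2·r0 → [0,-2,1]
  r2 -= 2·r1 → [0,0,-1]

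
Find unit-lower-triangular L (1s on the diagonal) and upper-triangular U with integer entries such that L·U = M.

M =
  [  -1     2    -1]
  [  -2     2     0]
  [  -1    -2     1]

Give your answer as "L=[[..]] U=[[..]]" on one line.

L=[[1,0,0],[2,1,0],[1,2,1]] U=[[-1,2,-1],[0,-2,2],[0,0,-2]]

  row1 -= 2·row0 → [0,-2,2]
  row2 -= 1·row0 → [0,-4,2]
  row2 -= 2·row1 → [0,0,-2]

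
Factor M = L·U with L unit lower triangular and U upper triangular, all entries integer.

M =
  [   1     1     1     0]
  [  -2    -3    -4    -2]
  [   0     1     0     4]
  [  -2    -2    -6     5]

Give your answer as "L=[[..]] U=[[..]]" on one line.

  R1 -= -2·R0 → [0,-1,-2,-2]
  R2 -= 0·R0 → [0,1,0,4]
  R3 -= -2·R0 → [0,0,-4,5]
  R2 -= -1·R1 → [0,0,-2,2]
  R3 -= 0·R1 → [0,0,-4,5]
  R3 -= 2·R2 → [0,0,0,1]

L=[[1,0,0,0],[-2,1,0,0],[0,-1,1,0],[-2,0,2,1]] U=[[1,1,1,0],[0,-1,-2,-2],[0,0,-2,2],[0,0,0,1]]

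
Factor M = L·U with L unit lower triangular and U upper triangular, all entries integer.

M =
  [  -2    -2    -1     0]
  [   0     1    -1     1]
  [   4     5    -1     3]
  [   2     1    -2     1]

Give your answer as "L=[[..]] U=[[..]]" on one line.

L=[[1,0,0,0],[0,1,0,0],[-2,1,1,0],[-1,-1,2,1]] U=[[-2,-2,-1,0],[0,1,-1,1],[0,0,-2,2],[0,0,0,-2]]

  R1 -= 0·R0 → [0,1,-1,1]
  R2 -= -2·R0 → [0,1,-3,3]
  R3 -= -1·R0 → [0,-1,-3,1]
  R2 -= 1·R1 → [0,0,-2,2]
  R3 -= -1·R1 → [0,0,-4,2]
  R3 -= 2·R2 → [0,0,0,-2]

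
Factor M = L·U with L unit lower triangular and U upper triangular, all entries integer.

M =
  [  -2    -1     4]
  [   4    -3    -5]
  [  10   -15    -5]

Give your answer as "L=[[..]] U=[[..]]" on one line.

  R1 -= -2·R0 → [0,-5,3]
  R2 -= -5·R0 → [0,-20,15]
  R2 -= 4·R1 → [0,0,3]

L=[[1,0,0],[-2,1,0],[-5,4,1]] U=[[-2,-1,4],[0,-5,3],[0,0,3]]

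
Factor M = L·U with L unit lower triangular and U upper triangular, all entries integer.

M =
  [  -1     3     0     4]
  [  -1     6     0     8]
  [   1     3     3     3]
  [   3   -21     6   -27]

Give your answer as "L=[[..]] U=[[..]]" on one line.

  R1 -= 1·R0 → [0,3,0,4]
  R2 -= -1·R0 → [0,6,3,7]
  R3 -= -3·R0 → [0,-12,6,-15]
  R2 -= 2·R1 → [0,0,3,-1]
  R3 -= -4·R1 → [0,0,6,1]
  R3 -= 2·R2 → [0,0,0,3]

L=[[1,0,0,0],[1,1,0,0],[-1,2,1,0],[-3,-4,2,1]] U=[[-1,3,0,4],[0,3,0,4],[0,0,3,-1],[0,0,0,3]]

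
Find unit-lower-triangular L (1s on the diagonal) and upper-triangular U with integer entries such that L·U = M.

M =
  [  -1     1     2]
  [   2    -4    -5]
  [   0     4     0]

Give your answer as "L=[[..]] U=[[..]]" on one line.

L=[[1,0,0],[-2,1,0],[0,-2,1]] U=[[-1,1,2],[0,-2,-1],[0,0,-2]]

  r1 -= -2·r0 → [0,-2,-1]
  r2 -= 0·r0 → [0,4,0]
  r2 -= -2·r1 → [0,0,-2]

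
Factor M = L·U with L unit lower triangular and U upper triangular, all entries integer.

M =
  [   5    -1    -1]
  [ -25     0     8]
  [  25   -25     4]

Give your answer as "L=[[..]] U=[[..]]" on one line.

L=[[1,0,0],[-5,1,0],[5,4,1]] U=[[5,-1,-1],[0,-5,3],[0,0,-3]]

  row1 -= -5·row0 → [0,-5,3]
  row2 -= 5·row0 → [0,-20,9]
  row2 -= 4·row1 → [0,0,-3]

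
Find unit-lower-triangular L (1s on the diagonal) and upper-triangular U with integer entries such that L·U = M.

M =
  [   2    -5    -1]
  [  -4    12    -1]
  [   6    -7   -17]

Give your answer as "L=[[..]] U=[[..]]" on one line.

L=[[1,0,0],[-2,1,0],[3,4,1]] U=[[2,-5,-1],[0,2,-3],[0,0,-2]]

  R1 -= -2·R0 → [0,2,-3]
  R2 -= 3·R0 → [0,8,-14]
  R2 -= 4·R1 → [0,0,-2]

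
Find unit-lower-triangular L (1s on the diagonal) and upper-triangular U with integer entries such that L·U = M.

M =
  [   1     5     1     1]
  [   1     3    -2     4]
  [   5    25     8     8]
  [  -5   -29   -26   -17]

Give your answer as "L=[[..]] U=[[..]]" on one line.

L=[[1,0,0,0],[1,1,0,0],[5,0,1,0],[-5,2,-5,1]] U=[[1,5,1,1],[0,-2,-3,3],[0,0,3,3],[0,0,0,-3]]

  R1 -= 1·R0 → [0,-2,-3,3]
  R2 -= 5·R0 → [0,0,3,3]
  R3 -= -5·R0 → [0,-4,-21,-12]
  R2 -= 0·R1 → [0,0,3,3]
  R3 -= 2·R1 → [0,0,-15,-18]
  R3 -= -5·R2 → [0,0,0,-3]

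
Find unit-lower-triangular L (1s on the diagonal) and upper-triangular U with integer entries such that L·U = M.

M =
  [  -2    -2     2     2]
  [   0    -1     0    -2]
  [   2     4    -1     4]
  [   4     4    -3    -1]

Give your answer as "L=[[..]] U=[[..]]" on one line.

L=[[1,0,0,0],[0,1,0,0],[-1,-2,1,0],[-2,0,1,1]] U=[[-2,-2,2,2],[0,-1,0,-2],[0,0,1,2],[0,0,0,1]]

  r1 -= 0·r0 → [0,-1,0,-2]
  r2 -= -1·r0 → [0,2,1,6]
  r3 -= -2·r0 → [0,0,1,3]
  r2 -= -2·r1 → [0,0,1,2]
  r3 -= 0·r1 → [0,0,1,3]
  r3 -= 1·r2 → [0,0,0,1]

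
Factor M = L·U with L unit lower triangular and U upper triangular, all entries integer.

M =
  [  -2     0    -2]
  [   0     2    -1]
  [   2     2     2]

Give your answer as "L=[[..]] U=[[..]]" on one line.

L=[[1,0,0],[0,1,0],[-1,1,1]] U=[[-2,0,-2],[0,2,-1],[0,0,1]]

  row1 -= 0·row0 → [0,2,-1]
  row2 -= -1·row0 → [0,2,0]
  row2 -= 1·row1 → [0,0,1]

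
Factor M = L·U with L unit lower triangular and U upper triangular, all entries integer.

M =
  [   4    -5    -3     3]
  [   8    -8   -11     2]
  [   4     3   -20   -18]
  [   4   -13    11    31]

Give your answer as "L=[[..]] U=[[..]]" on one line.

L=[[1,0,0,0],[2,1,0,0],[1,4,1,0],[1,-4,-2,1]] U=[[4,-5,-3,3],[0,2,-5,-4],[0,0,3,-5],[0,0,0,2]]

  R1 -= 2·R0 → [0,2,-5,-4]
  R2 -= 1·R0 → [0,8,-17,-21]
  R3 -= 1·R0 → [0,-8,14,28]
  R2 -= 4·R1 → [0,0,3,-5]
  R3 -= -4·R1 → [0,0,-6,12]
  R3 -= -2·R2 → [0,0,0,2]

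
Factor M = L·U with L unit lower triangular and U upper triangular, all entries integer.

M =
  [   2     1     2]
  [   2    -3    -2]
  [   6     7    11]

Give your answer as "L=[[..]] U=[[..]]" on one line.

L=[[1,0,0],[1,1,0],[3,-1,1]] U=[[2,1,2],[0,-4,-4],[0,0,1]]

  row1 -= 1·row0 → [0,-4,-4]
  row2 -= 3·row0 → [0,4,5]
  row2 -= -1·row1 → [0,0,1]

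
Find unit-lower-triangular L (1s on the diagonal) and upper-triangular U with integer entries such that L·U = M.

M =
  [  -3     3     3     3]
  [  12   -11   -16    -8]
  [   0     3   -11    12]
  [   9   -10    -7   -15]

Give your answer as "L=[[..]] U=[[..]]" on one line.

L=[[1,0,0,0],[-4,1,0,0],[0,3,1,0],[-3,-1,-2,1]] U=[[-3,3,3,3],[0,1,-4,4],[0,0,1,0],[0,0,0,-2]]

  r1 -= -4·r0 → [0,1,-4,4]
  r2 -= 0·r0 → [0,3,-11,12]
  r3 -= -3·r0 → [0,-1,2,-6]
  r2 -= 3·r1 → [0,0,1,0]
  r3 -= -1·r1 → [0,0,-2,-2]
  r3 -= -2·r2 → [0,0,0,-2]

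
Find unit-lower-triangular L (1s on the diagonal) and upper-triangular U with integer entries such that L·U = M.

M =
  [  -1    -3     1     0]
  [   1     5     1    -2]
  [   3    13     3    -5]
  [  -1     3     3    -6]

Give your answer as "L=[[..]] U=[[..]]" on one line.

  row1 -= -1·row0 → [0,2,2,-2]
  row2 -= -3·row0 → [0,4,6,-5]
  row3 -= 1·row0 → [0,6,2,-6]
  row2 -= 2·row1 → [0,0,2,-1]
  row3 -= 3·row1 → [0,0,-4,0]
  row3 -= -2·row2 → [0,0,0,-2]

L=[[1,0,0,0],[-1,1,0,0],[-3,2,1,0],[1,3,-2,1]] U=[[-1,-3,1,0],[0,2,2,-2],[0,0,2,-1],[0,0,0,-2]]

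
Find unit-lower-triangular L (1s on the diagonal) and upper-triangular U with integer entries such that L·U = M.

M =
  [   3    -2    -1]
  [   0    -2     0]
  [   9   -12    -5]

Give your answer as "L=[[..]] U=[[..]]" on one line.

  r1 -= 0·r0 → [0,-2,0]
  r2 -= 3·r0 → [0,-6,-2]
  r2 -= 3·r1 → [0,0,-2]

L=[[1,0,0],[0,1,0],[3,3,1]] U=[[3,-2,-1],[0,-2,0],[0,0,-2]]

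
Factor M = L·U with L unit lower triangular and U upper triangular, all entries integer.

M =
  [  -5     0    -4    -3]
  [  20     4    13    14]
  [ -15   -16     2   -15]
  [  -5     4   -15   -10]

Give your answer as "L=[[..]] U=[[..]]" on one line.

L=[[1,0,0,0],[-4,1,0,0],[3,-4,1,0],[1,1,-4,1]] U=[[-5,0,-4,-3],[0,4,-3,2],[0,0,2,2],[0,0,0,-1]]

  r1 -= -4·r0 → [0,4,-3,2]
  r2 -= 3·r0 → [0,-16,14,-6]
  r3 -= 1·r0 → [0,4,-11,-7]
  r2 -= -4·r1 → [0,0,2,2]
  r3 -= 1·r1 → [0,0,-8,-9]
  r3 -= -4·r2 → [0,0,0,-1]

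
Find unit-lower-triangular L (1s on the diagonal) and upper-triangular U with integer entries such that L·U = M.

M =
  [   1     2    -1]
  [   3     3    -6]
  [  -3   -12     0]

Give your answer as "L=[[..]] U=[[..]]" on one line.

L=[[1,0,0],[3,1,0],[-3,2,1]] U=[[1,2,-1],[0,-3,-3],[0,0,3]]

  R1 -= 3·R0 → [0,-3,-3]
  R2 -= -3·R0 → [0,-6,-3]
  R2 -= 2·R1 → [0,0,3]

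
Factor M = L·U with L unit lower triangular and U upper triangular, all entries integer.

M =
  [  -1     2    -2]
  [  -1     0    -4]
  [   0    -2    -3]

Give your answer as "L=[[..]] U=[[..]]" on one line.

L=[[1,0,0],[1,1,0],[0,1,1]] U=[[-1,2,-2],[0,-2,-2],[0,0,-1]]

  R1 -= 1·R0 → [0,-2,-2]
  R2 -= 0·R0 → [0,-2,-3]
  R2 -= 1·R1 → [0,0,-1]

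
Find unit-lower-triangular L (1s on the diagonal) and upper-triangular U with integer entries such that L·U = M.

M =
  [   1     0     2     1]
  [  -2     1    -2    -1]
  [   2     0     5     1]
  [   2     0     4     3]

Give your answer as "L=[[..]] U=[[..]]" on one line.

L=[[1,0,0,0],[-2,1,0,0],[2,0,1,0],[2,0,0,1]] U=[[1,0,2,1],[0,1,2,1],[0,0,1,-1],[0,0,0,1]]

  R1 -= -2·R0 → [0,1,2,1]
  R2 -= 2·R0 → [0,0,1,-1]
  R3 -= 2·R0 → [0,0,0,1]
  R2 -= 0·R1 → [0,0,1,-1]
  R3 -= 0·R1 → [0,0,0,1]
  R3 -= 0·R2 → [0,0,0,1]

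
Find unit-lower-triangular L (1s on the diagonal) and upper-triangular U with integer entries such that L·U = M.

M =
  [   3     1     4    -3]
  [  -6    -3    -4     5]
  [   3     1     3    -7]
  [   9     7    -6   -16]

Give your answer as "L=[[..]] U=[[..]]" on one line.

  R1 -= -2·R0 → [0,-1,4,-1]
  R2 -= 1·R0 → [0,0,-1,-4]
  R3 -= 3·R0 → [0,4,-18,-7]
  R2 -= 0·R1 → [0,0,-1,-4]
  R3 -= -4·R1 → [0,0,-2,-11]
  R3 -= 2·R2 → [0,0,0,-3]

L=[[1,0,0,0],[-2,1,0,0],[1,0,1,0],[3,-4,2,1]] U=[[3,1,4,-3],[0,-1,4,-1],[0,0,-1,-4],[0,0,0,-3]]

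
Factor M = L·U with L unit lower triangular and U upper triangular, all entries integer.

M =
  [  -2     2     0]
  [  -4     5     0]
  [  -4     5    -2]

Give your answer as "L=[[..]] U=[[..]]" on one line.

L=[[1,0,0],[2,1,0],[2,1,1]] U=[[-2,2,0],[0,1,0],[0,0,-2]]

  R1 -= 2·R0 → [0,1,0]
  R2 -= 2·R0 → [0,1,-2]
  R2 -= 1·R1 → [0,0,-2]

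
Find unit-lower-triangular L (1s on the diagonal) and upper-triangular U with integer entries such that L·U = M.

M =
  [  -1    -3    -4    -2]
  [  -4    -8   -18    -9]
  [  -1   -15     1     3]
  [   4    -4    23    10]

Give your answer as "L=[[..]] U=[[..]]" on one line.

  R1 -= 4·R0 → [0,4,-2,-1]
  R2 -= 1·R0 → [0,-12,5,5]
  R3 -= -4·R0 → [0,-16,7,2]
  R2 -= -3·R1 → [0,0,-1,2]
  R3 -= -4·R1 → [0,0,-1,-2]
  R3 -= 1·R2 → [0,0,0,-4]

L=[[1,0,0,0],[4,1,0,0],[1,-3,1,0],[-4,-4,1,1]] U=[[-1,-3,-4,-2],[0,4,-2,-1],[0,0,-1,2],[0,0,0,-4]]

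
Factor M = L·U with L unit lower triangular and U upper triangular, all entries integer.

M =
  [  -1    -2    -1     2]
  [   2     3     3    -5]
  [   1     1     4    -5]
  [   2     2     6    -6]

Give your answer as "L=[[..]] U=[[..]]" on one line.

L=[[1,0,0,0],[-2,1,0,0],[-1,1,1,0],[-2,2,1,1]] U=[[-1,-2,-1,2],[0,-1,1,-1],[0,0,2,-2],[0,0,0,2]]

  row1 -= -2·row0 → [0,-1,1,-1]
  row2 -= -1·row0 → [0,-1,3,-3]
  row3 -= -2·row0 → [0,-2,4,-2]
  row2 -= 1·row1 → [0,0,2,-2]
  row3 -= 2·row1 → [0,0,2,0]
  row3 -= 1·row2 → [0,0,0,2]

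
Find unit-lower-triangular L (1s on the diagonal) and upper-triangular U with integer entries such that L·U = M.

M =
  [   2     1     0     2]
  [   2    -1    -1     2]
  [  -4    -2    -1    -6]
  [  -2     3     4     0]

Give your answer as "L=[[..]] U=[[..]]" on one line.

L=[[1,0,0,0],[1,1,0,0],[-2,0,1,0],[-1,-2,-2,1]] U=[[2,1,0,2],[0,-2,-1,0],[0,0,-1,-2],[0,0,0,-2]]

  row1 -= 1·row0 → [0,-2,-1,0]
  row2 -= -2·row0 → [0,0,-1,-2]
  row3 -= -1·row0 → [0,4,4,2]
  row2 -= 0·row1 → [0,0,-1,-2]
  row3 -= -2·row1 → [0,0,2,2]
  row3 -= -2·row2 → [0,0,0,-2]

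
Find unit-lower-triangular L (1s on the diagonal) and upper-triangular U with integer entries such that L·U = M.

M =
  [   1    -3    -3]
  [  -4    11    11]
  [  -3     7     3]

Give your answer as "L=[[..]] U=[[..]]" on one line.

  row1 -= -4·row0 → [0,-1,-1]
  row2 -= -3·row0 → [0,-2,-6]
  row2 -= 2·row1 → [0,0,-4]

L=[[1,0,0],[-4,1,0],[-3,2,1]] U=[[1,-3,-3],[0,-1,-1],[0,0,-4]]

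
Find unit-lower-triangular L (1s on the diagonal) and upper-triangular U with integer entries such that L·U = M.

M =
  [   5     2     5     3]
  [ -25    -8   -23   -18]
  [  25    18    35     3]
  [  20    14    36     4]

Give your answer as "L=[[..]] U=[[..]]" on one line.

  row1 -= -5·row0 → [0,2,2,-3]
  row2 -= 5·row0 → [0,8,10,-12]
  row3 -= 4·row0 → [0,6,16,-8]
  row2 -= 4·row1 → [0,0,2,0]
  row3 -= 3·row1 → [0,0,10,1]
  row3 -= 5·row2 → [0,0,0,1]

L=[[1,0,0,0],[-5,1,0,0],[5,4,1,0],[4,3,5,1]] U=[[5,2,5,3],[0,2,2,-3],[0,0,2,0],[0,0,0,1]]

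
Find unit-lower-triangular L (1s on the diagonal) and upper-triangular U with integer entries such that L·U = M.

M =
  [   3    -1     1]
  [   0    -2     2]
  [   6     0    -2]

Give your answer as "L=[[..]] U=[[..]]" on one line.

L=[[1,0,0],[0,1,0],[2,-1,1]] U=[[3,-1,1],[0,-2,2],[0,0,-2]]

  R1 -= 0·R0 → [0,-2,2]
  R2 -= 2·R0 → [0,2,-4]
  R2 -= -1·R1 → [0,0,-2]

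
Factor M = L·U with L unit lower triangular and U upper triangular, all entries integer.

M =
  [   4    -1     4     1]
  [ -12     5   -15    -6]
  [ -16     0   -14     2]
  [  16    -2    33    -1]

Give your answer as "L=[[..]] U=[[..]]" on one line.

L=[[1,0,0,0],[-3,1,0,0],[-4,-2,1,0],[4,1,-5,1]] U=[[4,-1,4,1],[0,2,-3,-3],[0,0,-4,0],[0,0,0,-2]]

  r1 -= -3·r0 → [0,2,-3,-3]
  r2 -= -4·r0 → [0,-4,2,6]
  r3 -= 4·r0 → [0,2,17,-5]
  r2 -= -2·r1 → [0,0,-4,0]
  r3 -= 1·r1 → [0,0,20,-2]
  r3 -= -5·r2 → [0,0,0,-2]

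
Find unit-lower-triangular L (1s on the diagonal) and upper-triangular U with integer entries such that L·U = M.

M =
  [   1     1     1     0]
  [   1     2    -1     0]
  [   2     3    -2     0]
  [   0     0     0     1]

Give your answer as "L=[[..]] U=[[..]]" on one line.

  r1 -= 1·r0 → [0,1,-2,0]
  r2 -= 2·r0 → [0,1,-4,0]
  r3 -= 0·r0 → [0,0,0,1]
  r2 -= 1·r1 → [0,0,-2,0]
  r3 -= 0·r1 → [0,0,0,1]
  r3 -= 0·r2 → [0,0,0,1]

L=[[1,0,0,0],[1,1,0,0],[2,1,1,0],[0,0,0,1]] U=[[1,1,1,0],[0,1,-2,0],[0,0,-2,0],[0,0,0,1]]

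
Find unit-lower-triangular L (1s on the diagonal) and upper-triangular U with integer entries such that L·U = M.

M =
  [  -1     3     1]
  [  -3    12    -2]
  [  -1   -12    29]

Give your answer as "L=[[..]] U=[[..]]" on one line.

  R1 -= 3·R0 → [0,3,-5]
  R2 -= 1·R0 → [0,-15,28]
  R2 -= -5·R1 → [0,0,3]

L=[[1,0,0],[3,1,0],[1,-5,1]] U=[[-1,3,1],[0,3,-5],[0,0,3]]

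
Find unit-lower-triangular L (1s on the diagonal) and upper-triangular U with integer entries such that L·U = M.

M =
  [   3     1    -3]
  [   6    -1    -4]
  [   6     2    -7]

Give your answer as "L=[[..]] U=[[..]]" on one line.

  R1 -= 2·R0 → [0,-3,2]
  R2 -= 2·R0 → [0,0,-1]
  R2 -= 0·R1 → [0,0,-1]

L=[[1,0,0],[2,1,0],[2,0,1]] U=[[3,1,-3],[0,-3,2],[0,0,-1]]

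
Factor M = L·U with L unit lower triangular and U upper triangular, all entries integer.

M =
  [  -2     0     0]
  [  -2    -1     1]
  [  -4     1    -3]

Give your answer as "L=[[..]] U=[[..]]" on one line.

  r1 -= 1·r0 → [0,-1,1]
  r2 -= 2·r0 → [0,1,-3]
  r2 -= -1·r1 → [0,0,-2]

L=[[1,0,0],[1,1,0],[2,-1,1]] U=[[-2,0,0],[0,-1,1],[0,0,-2]]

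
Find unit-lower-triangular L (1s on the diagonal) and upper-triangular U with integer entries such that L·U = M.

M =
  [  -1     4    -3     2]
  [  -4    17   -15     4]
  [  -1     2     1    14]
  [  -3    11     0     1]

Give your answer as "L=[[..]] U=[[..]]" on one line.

  row1 -= 4·row0 → [0,1,-3,-4]
  row2 -= 1·row0 → [0,-2,4,12]
  row3 -= 3·row0 → [0,-1,9,-5]
  row2 -= -2·row1 → [0,0,-2,4]
  row3 -= -1·row1 → [0,0,6,-9]
  row3 -= -3·row2 → [0,0,0,3]

L=[[1,0,0,0],[4,1,0,0],[1,-2,1,0],[3,-1,-3,1]] U=[[-1,4,-3,2],[0,1,-3,-4],[0,0,-2,4],[0,0,0,3]]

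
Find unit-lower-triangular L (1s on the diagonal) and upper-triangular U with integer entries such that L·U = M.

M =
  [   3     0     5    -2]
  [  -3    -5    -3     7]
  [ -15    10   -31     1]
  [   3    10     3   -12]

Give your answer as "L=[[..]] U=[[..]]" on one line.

L=[[1,0,0,0],[-1,1,0,0],[-5,-2,1,0],[1,-2,-1,1]] U=[[3,0,5,-2],[0,-5,2,5],[0,0,-2,1],[0,0,0,1]]

  R1 -= -1·R0 → [0,-5,2,5]
  R2 -= -5·R0 → [0,10,-6,-9]
  R3 -= 1·R0 → [0,10,-2,-10]
  R2 -= -2·R1 → [0,0,-2,1]
  R3 -= -2·R1 → [0,0,2,0]
  R3 -= -1·R2 → [0,0,0,1]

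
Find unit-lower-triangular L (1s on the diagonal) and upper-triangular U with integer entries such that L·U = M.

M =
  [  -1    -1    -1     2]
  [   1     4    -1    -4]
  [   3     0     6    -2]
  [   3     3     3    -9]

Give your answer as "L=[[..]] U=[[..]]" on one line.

L=[[1,0,0,0],[-1,1,0,0],[-3,-1,1,0],[-3,0,0,1]] U=[[-1,-1,-1,2],[0,3,-2,-2],[0,0,1,2],[0,0,0,-3]]

  R1 -= -1·R0 → [0,3,-2,-2]
  R2 -= -3·R0 → [0,-3,3,4]
  R3 -= -3·R0 → [0,0,0,-3]
  R2 -= -1·R1 → [0,0,1,2]
  R3 -= 0·R1 → [0,0,0,-3]
  R3 -= 0·R2 → [0,0,0,-3]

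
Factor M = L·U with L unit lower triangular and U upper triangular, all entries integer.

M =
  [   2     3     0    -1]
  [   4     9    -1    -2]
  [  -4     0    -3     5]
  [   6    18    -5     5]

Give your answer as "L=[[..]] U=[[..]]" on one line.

L=[[1,0,0,0],[2,1,0,0],[-2,2,1,0],[3,3,2,1]] U=[[2,3,0,-1],[0,3,-1,0],[0,0,-1,3],[0,0,0,2]]

  row1 -= 2·row0 → [0,3,-1,0]
  row2 -= -2·row0 → [0,6,-3,3]
  row3 -= 3·row0 → [0,9,-5,8]
  row2 -= 2·row1 → [0,0,-1,3]
  row3 -= 3·row1 → [0,0,-2,8]
  row3 -= 2·row2 → [0,0,0,2]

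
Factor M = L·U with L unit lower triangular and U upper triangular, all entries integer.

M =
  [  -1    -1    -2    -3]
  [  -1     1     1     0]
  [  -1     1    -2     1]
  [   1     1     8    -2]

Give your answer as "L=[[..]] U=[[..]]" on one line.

  r1 -= 1·r0 → [0,2,3,3]
  r2 -= 1·r0 → [0,2,0,4]
  r3 -= -1·r0 → [0,0,6,-5]
  r2 -= 1·r1 → [0,0,-3,1]
  r3 -= 0·r1 → [0,0,6,-5]
  r3 -= -2·r2 → [0,0,0,-3]

L=[[1,0,0,0],[1,1,0,0],[1,1,1,0],[-1,0,-2,1]] U=[[-1,-1,-2,-3],[0,2,3,3],[0,0,-3,1],[0,0,0,-3]]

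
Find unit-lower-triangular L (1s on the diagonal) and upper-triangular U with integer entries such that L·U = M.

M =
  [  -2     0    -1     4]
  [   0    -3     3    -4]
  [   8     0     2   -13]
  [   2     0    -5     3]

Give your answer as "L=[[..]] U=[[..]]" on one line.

L=[[1,0,0,0],[0,1,0,0],[-4,0,1,0],[-1,0,3,1]] U=[[-2,0,-1,4],[0,-3,3,-4],[0,0,-2,3],[0,0,0,-2]]

  R1 -= 0·R0 → [0,-3,3,-4]
  R2 -= -4·R0 → [0,0,-2,3]
  R3 -= -1·R0 → [0,0,-6,7]
  R2 -= 0·R1 → [0,0,-2,3]
  R3 -= 0·R1 → [0,0,-6,7]
  R3 -= 3·R2 → [0,0,0,-2]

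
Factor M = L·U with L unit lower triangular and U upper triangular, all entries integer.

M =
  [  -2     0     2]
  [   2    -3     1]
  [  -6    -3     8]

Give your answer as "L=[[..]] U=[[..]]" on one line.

L=[[1,0,0],[-1,1,0],[3,1,1]] U=[[-2,0,2],[0,-3,3],[0,0,-1]]

  row1 -= -1·row0 → [0,-3,3]
  row2 -= 3·row0 → [0,-3,2]
  row2 -= 1·row1 → [0,0,-1]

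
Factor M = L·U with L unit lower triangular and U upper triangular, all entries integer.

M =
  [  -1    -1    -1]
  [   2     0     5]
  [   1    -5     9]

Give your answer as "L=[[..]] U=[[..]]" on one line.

  row1 -= -2·row0 → [0,-2,3]
  row2 -= -1·row0 → [0,-6,8]
  row2 -= 3·row1 → [0,0,-1]

L=[[1,0,0],[-2,1,0],[-1,3,1]] U=[[-1,-1,-1],[0,-2,3],[0,0,-1]]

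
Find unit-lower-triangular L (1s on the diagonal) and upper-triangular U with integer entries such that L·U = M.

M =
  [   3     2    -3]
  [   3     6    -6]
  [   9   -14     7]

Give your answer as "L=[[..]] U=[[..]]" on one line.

  R1 -= 1·R0 → [0,4,-3]
  R2 -= 3·R0 → [0,-20,16]
  R2 -= -5·R1 → [0,0,1]

L=[[1,0,0],[1,1,0],[3,-5,1]] U=[[3,2,-3],[0,4,-3],[0,0,1]]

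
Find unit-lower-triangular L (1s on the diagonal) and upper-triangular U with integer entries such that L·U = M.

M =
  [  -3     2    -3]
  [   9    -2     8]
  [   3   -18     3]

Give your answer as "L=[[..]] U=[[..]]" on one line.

L=[[1,0,0],[-3,1,0],[-1,-4,1]] U=[[-3,2,-3],[0,4,-1],[0,0,-4]]

  row1 -= -3·row0 → [0,4,-1]
  row2 -= -1·row0 → [0,-16,0]
  row2 -= -4·row1 → [0,0,-4]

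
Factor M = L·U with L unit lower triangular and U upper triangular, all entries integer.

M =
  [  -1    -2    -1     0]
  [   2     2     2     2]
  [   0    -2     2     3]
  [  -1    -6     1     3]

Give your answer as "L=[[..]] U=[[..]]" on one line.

L=[[1,0,0,0],[-2,1,0,0],[0,1,1,0],[1,2,1,1]] U=[[-1,-2,-1,0],[0,-2,0,2],[0,0,2,1],[0,0,0,-2]]

  row1 -= -2·row0 → [0,-2,0,2]
  row2 -= 0·row0 → [0,-2,2,3]
  row3 -= 1·row0 → [0,-4,2,3]
  row2 -= 1·row1 → [0,0,2,1]
  row3 -= 2·row1 → [0,0,2,-1]
  row3 -= 1·row2 → [0,0,0,-2]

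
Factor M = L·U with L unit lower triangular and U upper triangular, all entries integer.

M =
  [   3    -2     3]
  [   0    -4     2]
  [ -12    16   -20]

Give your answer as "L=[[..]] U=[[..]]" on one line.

L=[[1,0,0],[0,1,0],[-4,-2,1]] U=[[3,-2,3],[0,-4,2],[0,0,-4]]

  R1 -= 0·R0 → [0,-4,2]
  R2 -= -4·R0 → [0,8,-8]
  R2 -= -2·R1 → [0,0,-4]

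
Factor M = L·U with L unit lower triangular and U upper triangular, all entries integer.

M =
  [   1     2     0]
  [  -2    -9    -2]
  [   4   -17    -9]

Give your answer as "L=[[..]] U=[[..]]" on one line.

  R1 -= -2·R0 → [0,-5,-2]
  R2 -= 4·R0 → [0,-25,-9]
  R2 -= 5·R1 → [0,0,1]

L=[[1,0,0],[-2,1,0],[4,5,1]] U=[[1,2,0],[0,-5,-2],[0,0,1]]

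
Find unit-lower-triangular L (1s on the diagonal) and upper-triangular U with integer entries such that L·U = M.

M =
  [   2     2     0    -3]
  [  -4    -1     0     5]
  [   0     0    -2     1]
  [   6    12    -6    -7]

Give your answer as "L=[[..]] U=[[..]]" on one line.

L=[[1,0,0,0],[-2,1,0,0],[0,0,1,0],[3,2,3,1]] U=[[2,2,0,-3],[0,3,0,-1],[0,0,-2,1],[0,0,0,1]]

  R1 -= -2·R0 → [0,3,0,-1]
  R2 -= 0·R0 → [0,0,-2,1]
  R3 -= 3·R0 → [0,6,-6,2]
  R2 -= 0·R1 → [0,0,-2,1]
  R3 -= 2·R1 → [0,0,-6,4]
  R3 -= 3·R2 → [0,0,0,1]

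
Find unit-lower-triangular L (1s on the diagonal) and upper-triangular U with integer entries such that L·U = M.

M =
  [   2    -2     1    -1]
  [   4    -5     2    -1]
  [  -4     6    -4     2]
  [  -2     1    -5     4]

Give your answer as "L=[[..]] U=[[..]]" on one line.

L=[[1,0,0,0],[2,1,0,0],[-2,-2,1,0],[-1,1,2,1]] U=[[2,-2,1,-1],[0,-1,0,1],[0,0,-2,2],[0,0,0,-2]]

  R1 -= 2·R0 → [0,-1,0,1]
  R2 -= -2·R0 → [0,2,-2,0]
  R3 -= -1·R0 → [0,-1,-4,3]
  R2 -= -2·R1 → [0,0,-2,2]
  R3 -= 1·R1 → [0,0,-4,2]
  R3 -= 2·R2 → [0,0,0,-2]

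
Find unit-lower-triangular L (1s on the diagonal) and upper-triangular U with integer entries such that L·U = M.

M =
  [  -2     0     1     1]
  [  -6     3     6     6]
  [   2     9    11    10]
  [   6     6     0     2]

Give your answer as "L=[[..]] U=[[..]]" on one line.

  r1 -= 3·r0 → [0,3,3,3]
  r2 -= -1·r0 → [0,9,12,11]
  r3 -= -3·r0 → [0,6,3,5]
  r2 -= 3·r1 → [0,0,3,2]
  r3 -= 2·r1 → [0,0,-3,-1]
  r3 -= -1·r2 → [0,0,0,1]

L=[[1,0,0,0],[3,1,0,0],[-1,3,1,0],[-3,2,-1,1]] U=[[-2,0,1,1],[0,3,3,3],[0,0,3,2],[0,0,0,1]]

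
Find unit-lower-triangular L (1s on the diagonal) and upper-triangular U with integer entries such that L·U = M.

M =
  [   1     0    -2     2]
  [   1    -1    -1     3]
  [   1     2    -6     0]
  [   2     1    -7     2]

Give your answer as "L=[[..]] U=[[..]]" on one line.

  row1 -= 1·row0 → [0,-1,1,1]
  row2 -= 1·row0 → [0,2,-4,-2]
  row3 -= 2·row0 → [0,1,-3,-2]
  row2 -= -2·row1 → [0,0,-2,0]
  row3 -= -1·row1 → [0,0,-2,-1]
  row3 -= 1·row2 → [0,0,0,-1]

L=[[1,0,0,0],[1,1,0,0],[1,-2,1,0],[2,-1,1,1]] U=[[1,0,-2,2],[0,-1,1,1],[0,0,-2,0],[0,0,0,-1]]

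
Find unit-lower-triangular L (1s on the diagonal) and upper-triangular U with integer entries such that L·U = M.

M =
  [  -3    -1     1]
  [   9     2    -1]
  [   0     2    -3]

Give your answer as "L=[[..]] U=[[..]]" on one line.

  r1 -= -3·r0 → [0,-1,2]
  r2 -= 0·r0 → [0,2,-3]
  r2 -= -2·r1 → [0,0,1]

L=[[1,0,0],[-3,1,0],[0,-2,1]] U=[[-3,-1,1],[0,-1,2],[0,0,1]]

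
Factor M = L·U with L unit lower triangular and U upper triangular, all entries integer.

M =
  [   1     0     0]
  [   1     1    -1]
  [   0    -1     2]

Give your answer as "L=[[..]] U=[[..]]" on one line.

L=[[1,0,0],[1,1,0],[0,-1,1]] U=[[1,0,0],[0,1,-1],[0,0,1]]

  row1 -= 1·row0 → [0,1,-1]
  row2 -= 0·row0 → [0,-1,2]
  row2 -= -1·row1 → [0,0,1]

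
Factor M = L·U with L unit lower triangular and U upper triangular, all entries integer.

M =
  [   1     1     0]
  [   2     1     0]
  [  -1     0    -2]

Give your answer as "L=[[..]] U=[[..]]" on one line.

  r1 -= 2·r0 → [0,-1,0]
  r2 -= -1·r0 → [0,1,-2]
  r2 -= -1·r1 → [0,0,-2]

L=[[1,0,0],[2,1,0],[-1,-1,1]] U=[[1,1,0],[0,-1,0],[0,0,-2]]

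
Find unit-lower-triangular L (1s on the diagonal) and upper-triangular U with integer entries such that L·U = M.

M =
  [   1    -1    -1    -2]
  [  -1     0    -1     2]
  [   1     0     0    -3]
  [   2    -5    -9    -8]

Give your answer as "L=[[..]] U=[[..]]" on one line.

L=[[1,0,0,0],[-1,1,0,0],[1,-1,1,0],[2,3,1,1]] U=[[1,-1,-1,-2],[0,-1,-2,0],[0,0,-1,-1],[0,0,0,-3]]

  row1 -= -1·row0 → [0,-1,-2,0]
  row2 -= 1·row0 → [0,1,1,-1]
  row3 -= 2·row0 → [0,-3,-7,-4]
  row2 -= -1·row1 → [0,0,-1,-1]
  row3 -= 3·row1 → [0,0,-1,-4]
  row3 -= 1·row2 → [0,0,0,-3]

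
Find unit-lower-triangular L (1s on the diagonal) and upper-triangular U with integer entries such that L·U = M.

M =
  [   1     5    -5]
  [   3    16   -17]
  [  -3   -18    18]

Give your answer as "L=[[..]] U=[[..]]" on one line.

  R1 -= 3·R0 → [0,1,-2]
  R2 -= -3·R0 → [0,-3,3]
  R2 -= -3·R1 → [0,0,-3]

L=[[1,0,0],[3,1,0],[-3,-3,1]] U=[[1,5,-5],[0,1,-2],[0,0,-3]]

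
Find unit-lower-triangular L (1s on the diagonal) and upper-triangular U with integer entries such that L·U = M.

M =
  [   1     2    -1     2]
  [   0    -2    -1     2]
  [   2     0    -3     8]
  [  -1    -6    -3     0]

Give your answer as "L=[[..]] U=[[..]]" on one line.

  r1 -= 0·r0 → [0,-2,-1,2]
  r2 -= 2·r0 → [0,-4,-1,4]
  r3 -= -1·r0 → [0,-4,-4,2]
  r2 -= 2·r1 → [0,0,1,0]
  r3 -= 2·r1 → [0,0,-2,-2]
  r3 -= -2·r2 → [0,0,0,-2]

L=[[1,0,0,0],[0,1,0,0],[2,2,1,0],[-1,2,-2,1]] U=[[1,2,-1,2],[0,-2,-1,2],[0,0,1,0],[0,0,0,-2]]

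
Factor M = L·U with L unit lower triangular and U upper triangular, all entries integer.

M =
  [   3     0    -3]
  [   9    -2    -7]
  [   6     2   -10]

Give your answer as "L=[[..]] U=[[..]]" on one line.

  row1 -= 3·row0 → [0,-2,2]
  row2 -= 2·row0 → [0,2,-4]
  row2 -= -1·row1 → [0,0,-2]

L=[[1,0,0],[3,1,0],[2,-1,1]] U=[[3,0,-3],[0,-2,2],[0,0,-2]]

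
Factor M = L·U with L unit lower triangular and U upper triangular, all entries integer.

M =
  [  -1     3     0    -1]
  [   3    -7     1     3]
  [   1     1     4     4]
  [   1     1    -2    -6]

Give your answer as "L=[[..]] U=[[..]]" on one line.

  row1 -= -3·row0 → [0,2,1,0]
  row2 -= -1·row0 → [0,4,4,3]
  row3 -= -1·row0 → [0,4,-2,-7]
  row2 -= 2·row1 → [0,0,2,3]
  row3 -= 2·row1 → [0,0,-4,-7]
  row3 -= -2·row2 → [0,0,0,-1]

L=[[1,0,0,0],[-3,1,0,0],[-1,2,1,0],[-1,2,-2,1]] U=[[-1,3,0,-1],[0,2,1,0],[0,0,2,3],[0,0,0,-1]]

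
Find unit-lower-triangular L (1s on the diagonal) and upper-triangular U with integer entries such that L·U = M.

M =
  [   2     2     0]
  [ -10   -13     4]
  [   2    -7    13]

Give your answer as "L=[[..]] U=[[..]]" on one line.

  r1 -= -5·r0 → [0,-3,4]
  r2 -= 1·r0 → [0,-9,13]
  r2 -= 3·r1 → [0,0,1]

L=[[1,0,0],[-5,1,0],[1,3,1]] U=[[2,2,0],[0,-3,4],[0,0,1]]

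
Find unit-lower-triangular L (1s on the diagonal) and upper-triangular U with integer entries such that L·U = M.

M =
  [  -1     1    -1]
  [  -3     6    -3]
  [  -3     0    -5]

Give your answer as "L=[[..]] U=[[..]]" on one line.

  R1 -= 3·R0 → [0,3,0]
  R2 -= 3·R0 → [0,-3,-2]
  R2 -= -1·R1 → [0,0,-2]

L=[[1,0,0],[3,1,0],[3,-1,1]] U=[[-1,1,-1],[0,3,0],[0,0,-2]]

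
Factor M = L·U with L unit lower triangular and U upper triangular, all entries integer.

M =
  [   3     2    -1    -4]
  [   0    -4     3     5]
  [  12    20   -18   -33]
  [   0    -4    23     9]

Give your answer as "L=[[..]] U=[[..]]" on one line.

  row1 -= 0·row0 → [0,-4,3,5]
  row2 -= 4·row0 → [0,12,-14,-17]
  row3 -= 0·row0 → [0,-4,23,9]
  row2 -= -3·row1 → [0,0,-5,-2]
  row3 -= 1·row1 → [0,0,20,4]
  row3 -= -4·row2 → [0,0,0,-4]

L=[[1,0,0,0],[0,1,0,0],[4,-3,1,0],[0,1,-4,1]] U=[[3,2,-1,-4],[0,-4,3,5],[0,0,-5,-2],[0,0,0,-4]]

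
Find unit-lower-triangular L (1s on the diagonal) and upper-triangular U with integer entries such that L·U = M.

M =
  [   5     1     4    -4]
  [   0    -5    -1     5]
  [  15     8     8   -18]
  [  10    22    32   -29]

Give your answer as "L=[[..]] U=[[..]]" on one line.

  r1 -= 0·r0 → [0,-5,-1,5]
  r2 -= 3·r0 → [0,5,-4,-6]
  r3 -= 2·r0 → [0,20,24,-21]
  r2 -= -1·r1 → [0,0,-5,-1]
  r3 -= -4·r1 → [0,0,20,-1]
  r3 -= -4·r2 → [0,0,0,-5]

L=[[1,0,0,0],[0,1,0,0],[3,-1,1,0],[2,-4,-4,1]] U=[[5,1,4,-4],[0,-5,-1,5],[0,0,-5,-1],[0,0,0,-5]]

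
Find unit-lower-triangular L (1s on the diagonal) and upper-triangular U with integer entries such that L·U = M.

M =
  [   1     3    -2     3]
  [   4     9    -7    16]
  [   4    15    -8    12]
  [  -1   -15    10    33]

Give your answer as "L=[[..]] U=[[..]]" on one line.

  row1 -= 4·row0 → [0,-3,1,4]
  row2 -= 4·row0 → [0,3,0,0]
  row3 -= -1·row0 → [0,-12,8,36]
  row2 -= -1·row1 → [0,0,1,4]
  row3 -= 4·row1 → [0,0,4,20]
  row3 -= 4·row2 → [0,0,0,4]

L=[[1,0,0,0],[4,1,0,0],[4,-1,1,0],[-1,4,4,1]] U=[[1,3,-2,3],[0,-3,1,4],[0,0,1,4],[0,0,0,4]]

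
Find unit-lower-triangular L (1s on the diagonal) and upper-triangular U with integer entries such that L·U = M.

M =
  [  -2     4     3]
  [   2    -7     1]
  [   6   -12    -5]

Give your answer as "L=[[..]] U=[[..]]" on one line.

L=[[1,0,0],[-1,1,0],[-3,0,1]] U=[[-2,4,3],[0,-3,4],[0,0,4]]

  r1 -= -1·r0 → [0,-3,4]
  r2 -= -3·r0 → [0,0,4]
  r2 -= 0·r1 → [0,0,4]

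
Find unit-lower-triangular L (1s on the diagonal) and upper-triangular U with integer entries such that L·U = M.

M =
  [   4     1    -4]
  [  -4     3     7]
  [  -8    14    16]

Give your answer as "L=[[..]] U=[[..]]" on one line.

  r1 -= -1·r0 → [0,4,3]
  r2 -= -2·r0 → [0,16,8]
  r2 -= 4·r1 → [0,0,-4]

L=[[1,0,0],[-1,1,0],[-2,4,1]] U=[[4,1,-4],[0,4,3],[0,0,-4]]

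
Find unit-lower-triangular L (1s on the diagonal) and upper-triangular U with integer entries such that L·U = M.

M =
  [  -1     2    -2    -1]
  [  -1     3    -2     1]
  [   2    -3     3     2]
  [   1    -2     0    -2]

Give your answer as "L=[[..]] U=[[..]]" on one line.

  R1 -= 1·R0 → [0,1,0,2]
  R2 -= -2·R0 → [0,1,-1,0]
  R3 -= -1·R0 → [0,0,-2,-3]
  R2 -= 1·R1 → [0,0,-1,-2]
  R3 -= 0·R1 → [0,0,-2,-3]
  R3 -= 2·R2 → [0,0,0,1]

L=[[1,0,0,0],[1,1,0,0],[-2,1,1,0],[-1,0,2,1]] U=[[-1,2,-2,-1],[0,1,0,2],[0,0,-1,-2],[0,0,0,1]]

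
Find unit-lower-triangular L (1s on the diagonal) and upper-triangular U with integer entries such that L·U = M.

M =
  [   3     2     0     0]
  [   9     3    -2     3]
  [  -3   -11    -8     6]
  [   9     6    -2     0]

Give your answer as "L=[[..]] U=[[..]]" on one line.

L=[[1,0,0,0],[3,1,0,0],[-1,3,1,0],[3,0,1,1]] U=[[3,2,0,0],[0,-3,-2,3],[0,0,-2,-3],[0,0,0,3]]

  r1 -= 3·r0 → [0,-3,-2,3]
  r2 -= -1·r0 → [0,-9,-8,6]
  r3 -= 3·r0 → [0,0,-2,0]
  r2 -= 3·r1 → [0,0,-2,-3]
  r3 -= 0·r1 → [0,0,-2,0]
  r3 -= 1·r2 → [0,0,0,3]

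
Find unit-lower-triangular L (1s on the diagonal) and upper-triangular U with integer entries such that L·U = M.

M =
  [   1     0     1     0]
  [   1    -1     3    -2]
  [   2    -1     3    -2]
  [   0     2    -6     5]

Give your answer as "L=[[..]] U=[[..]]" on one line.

L=[[1,0,0,0],[1,1,0,0],[2,1,1,0],[0,-2,2,1]] U=[[1,0,1,0],[0,-1,2,-2],[0,0,-1,0],[0,0,0,1]]

  R1 -= 1·R0 → [0,-1,2,-2]
  R2 -= 2·R0 → [0,-1,1,-2]
  R3 -= 0·R0 → [0,2,-6,5]
  R2 -= 1·R1 → [0,0,-1,0]
  R3 -= -2·R1 → [0,0,-2,1]
  R3 -= 2·R2 → [0,0,0,1]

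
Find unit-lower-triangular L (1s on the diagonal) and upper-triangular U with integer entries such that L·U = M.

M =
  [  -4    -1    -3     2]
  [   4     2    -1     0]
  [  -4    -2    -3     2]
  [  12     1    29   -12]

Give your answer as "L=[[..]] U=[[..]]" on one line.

  r1 -= -1·r0 → [0,1,-4,2]
  r2 -= 1·r0 → [0,-1,0,0]
  r3 -= -3·r0 → [0,-2,20,-6]
  r2 -= -1·r1 → [0,0,-4,2]
  r3 -= -2·r1 → [0,0,12,-2]
  r3 -= -3·r2 → [0,0,0,4]

L=[[1,0,0,0],[-1,1,0,0],[1,-1,1,0],[-3,-2,-3,1]] U=[[-4,-1,-3,2],[0,1,-4,2],[0,0,-4,2],[0,0,0,4]]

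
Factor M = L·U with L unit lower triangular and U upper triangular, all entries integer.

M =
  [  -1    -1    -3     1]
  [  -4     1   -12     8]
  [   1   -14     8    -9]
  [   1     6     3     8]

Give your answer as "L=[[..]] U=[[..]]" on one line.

L=[[1,0,0,0],[4,1,0,0],[-1,-3,1,0],[-1,1,0,1]] U=[[-1,-1,-3,1],[0,5,0,4],[0,0,5,4],[0,0,0,5]]

  R1 -= 4·R0 → [0,5,0,4]
  R2 -= -1·R0 → [0,-15,5,-8]
  R3 -= -1·R0 → [0,5,0,9]
  R2 -= -3·R1 → [0,0,5,4]
  R3 -= 1·R1 → [0,0,0,5]
  R3 -= 0·R2 → [0,0,0,5]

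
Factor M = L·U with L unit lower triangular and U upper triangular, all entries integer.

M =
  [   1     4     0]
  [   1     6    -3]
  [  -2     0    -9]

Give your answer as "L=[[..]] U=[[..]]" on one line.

L=[[1,0,0],[1,1,0],[-2,4,1]] U=[[1,4,0],[0,2,-3],[0,0,3]]

  r1 -= 1·r0 → [0,2,-3]
  r2 -= -2·r0 → [0,8,-9]
  r2 -= 4·r1 → [0,0,3]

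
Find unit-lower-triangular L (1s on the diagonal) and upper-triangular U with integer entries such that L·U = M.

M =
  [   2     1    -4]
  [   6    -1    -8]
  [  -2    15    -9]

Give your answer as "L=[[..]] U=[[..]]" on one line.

  R1 -= 3·R0 → [0,-4,4]
  R2 -= -1·R0 → [0,16,-13]
  R2 -= -4·R1 → [0,0,3]

L=[[1,0,0],[3,1,0],[-1,-4,1]] U=[[2,1,-4],[0,-4,4],[0,0,3]]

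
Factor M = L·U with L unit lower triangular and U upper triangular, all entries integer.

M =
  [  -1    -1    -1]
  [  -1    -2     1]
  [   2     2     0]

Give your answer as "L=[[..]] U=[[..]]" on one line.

  r1 -= 1·r0 → [0,-1,2]
  r2 -= -2·r0 → [0,0,-2]
  r2 -= 0·r1 → [0,0,-2]

L=[[1,0,0],[1,1,0],[-2,0,1]] U=[[-1,-1,-1],[0,-1,2],[0,0,-2]]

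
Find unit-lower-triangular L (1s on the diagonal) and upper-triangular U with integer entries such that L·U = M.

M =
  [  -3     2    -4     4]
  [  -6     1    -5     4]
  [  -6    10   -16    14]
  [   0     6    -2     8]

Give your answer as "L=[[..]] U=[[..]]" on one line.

  R1 -= 2·R0 → [0,-3,3,-4]
  R2 -= 2·R0 → [0,6,-8,6]
  R3 -= 0·R0 → [0,6,-2,8]
  R2 -= -2·R1 → [0,0,-2,-2]
  R3 -= -2·R1 → [0,0,4,0]
  R3 -= -2·R2 → [0,0,0,-4]

L=[[1,0,0,0],[2,1,0,0],[2,-2,1,0],[0,-2,-2,1]] U=[[-3,2,-4,4],[0,-3,3,-4],[0,0,-2,-2],[0,0,0,-4]]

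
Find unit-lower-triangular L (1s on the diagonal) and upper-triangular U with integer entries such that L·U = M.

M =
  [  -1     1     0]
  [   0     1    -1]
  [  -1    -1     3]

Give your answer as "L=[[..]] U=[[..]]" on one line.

  R1 -= 0·R0 → [0,1,-1]
  R2 -= 1·R0 → [0,-2,3]
  R2 -= -2·R1 → [0,0,1]

L=[[1,0,0],[0,1,0],[1,-2,1]] U=[[-1,1,0],[0,1,-1],[0,0,1]]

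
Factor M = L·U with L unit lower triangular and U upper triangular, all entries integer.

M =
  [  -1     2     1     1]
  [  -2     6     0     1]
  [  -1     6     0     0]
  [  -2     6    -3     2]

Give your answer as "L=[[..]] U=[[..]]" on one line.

L=[[1,0,0,0],[2,1,0,0],[1,2,1,0],[2,1,-1,1]] U=[[-1,2,1,1],[0,2,-2,-1],[0,0,3,1],[0,0,0,2]]

  R1 -= 2·R0 → [0,2,-2,-1]
  R2 -= 1·R0 → [0,4,-1,-1]
  R3 -= 2·R0 → [0,2,-5,0]
  R2 -= 2·R1 → [0,0,3,1]
  R3 -= 1·R1 → [0,0,-3,1]
  R3 -= -1·R2 → [0,0,0,2]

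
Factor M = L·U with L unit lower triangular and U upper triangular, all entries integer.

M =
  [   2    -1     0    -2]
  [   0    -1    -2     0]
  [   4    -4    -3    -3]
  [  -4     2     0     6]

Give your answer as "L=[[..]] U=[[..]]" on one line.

L=[[1,0,0,0],[0,1,0,0],[2,2,1,0],[-2,0,0,1]] U=[[2,-1,0,-2],[0,-1,-2,0],[0,0,1,1],[0,0,0,2]]

  r1 -= 0·r0 → [0,-1,-2,0]
  r2 -= 2·r0 → [0,-2,-3,1]
  r3 -= -2·r0 → [0,0,0,2]
  r2 -= 2·r1 → [0,0,1,1]
  r3 -= 0·r1 → [0,0,0,2]
  r3 -= 0·r2 → [0,0,0,2]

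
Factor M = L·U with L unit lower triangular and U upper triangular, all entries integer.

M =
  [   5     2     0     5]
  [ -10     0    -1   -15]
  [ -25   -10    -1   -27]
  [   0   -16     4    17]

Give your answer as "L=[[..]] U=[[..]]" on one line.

  r1 -= -2·r0 → [0,4,-1,-5]
  r2 -= -5·r0 → [0,0,-1,-2]
  r3 -= 0·r0 → [0,-16,4,17]
  r2 -= 0·r1 → [0,0,-1,-2]
  r3 -= -4·r1 → [0,0,0,-3]
  r3 -= 0·r2 → [0,0,0,-3]

L=[[1,0,0,0],[-2,1,0,0],[-5,0,1,0],[0,-4,0,1]] U=[[5,2,0,5],[0,4,-1,-5],[0,0,-1,-2],[0,0,0,-3]]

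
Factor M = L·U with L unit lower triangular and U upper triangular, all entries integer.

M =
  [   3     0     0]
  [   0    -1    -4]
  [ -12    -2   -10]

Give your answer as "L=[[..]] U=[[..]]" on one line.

  r1 -= 0·r0 → [0,-1,-4]
  r2 -= -4·r0 → [0,-2,-10]
  r2 -= 2·r1 → [0,0,-2]

L=[[1,0,0],[0,1,0],[-4,2,1]] U=[[3,0,0],[0,-1,-4],[0,0,-2]]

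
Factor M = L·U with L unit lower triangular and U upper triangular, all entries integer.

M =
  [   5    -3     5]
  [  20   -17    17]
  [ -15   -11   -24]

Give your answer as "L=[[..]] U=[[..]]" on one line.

  R1 -= 4·R0 → [0,-5,-3]
  R2 -= -3·R0 → [0,-20,-9]
  R2 -= 4·R1 → [0,0,3]

L=[[1,0,0],[4,1,0],[-3,4,1]] U=[[5,-3,5],[0,-5,-3],[0,0,3]]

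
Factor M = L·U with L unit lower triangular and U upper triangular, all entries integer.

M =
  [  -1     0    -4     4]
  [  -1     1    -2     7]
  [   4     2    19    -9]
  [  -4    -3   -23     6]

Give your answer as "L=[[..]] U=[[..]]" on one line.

  R1 -= 1·R0 → [0,1,2,3]
  R2 -= -4·R0 → [0,2,3,7]
  R3 -= 4·R0 → [0,-3,-7,-10]
  R2 -= 2·R1 → [0,0,-1,1]
  R3 -= -3·R1 → [0,0,-1,-1]
  R3 -= 1·R2 → [0,0,0,-2]

L=[[1,0,0,0],[1,1,0,0],[-4,2,1,0],[4,-3,1,1]] U=[[-1,0,-4,4],[0,1,2,3],[0,0,-1,1],[0,0,0,-2]]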